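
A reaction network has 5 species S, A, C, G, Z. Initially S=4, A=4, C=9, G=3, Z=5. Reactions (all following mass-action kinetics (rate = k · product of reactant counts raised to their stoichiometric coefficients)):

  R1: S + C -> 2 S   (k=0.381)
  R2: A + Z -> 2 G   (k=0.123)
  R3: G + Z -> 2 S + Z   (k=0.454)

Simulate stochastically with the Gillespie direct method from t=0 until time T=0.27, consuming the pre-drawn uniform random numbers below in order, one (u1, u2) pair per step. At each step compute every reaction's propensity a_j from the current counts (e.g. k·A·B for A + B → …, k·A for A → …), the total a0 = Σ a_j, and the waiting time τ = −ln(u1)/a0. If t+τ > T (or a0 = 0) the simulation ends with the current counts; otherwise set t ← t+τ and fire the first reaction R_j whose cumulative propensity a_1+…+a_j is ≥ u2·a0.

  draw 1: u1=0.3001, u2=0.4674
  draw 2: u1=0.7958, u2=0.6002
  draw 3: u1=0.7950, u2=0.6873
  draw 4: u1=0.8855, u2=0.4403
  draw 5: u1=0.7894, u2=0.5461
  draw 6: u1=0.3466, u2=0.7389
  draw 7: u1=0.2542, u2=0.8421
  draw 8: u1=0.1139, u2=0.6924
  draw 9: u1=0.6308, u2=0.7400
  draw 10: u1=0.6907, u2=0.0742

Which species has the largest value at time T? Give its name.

t=0.000: S=4 A=4 C=9 G=3 Z=5
Draw 1: a1=13.716, a2=2.460, a3=6.810, a0=22.986; τ=−ln(0.3001)/22.986=0.052 → t=0.052; u2·a0=0.4674·22.986=10.744 ≤ a1=13.716 → R1 fires; S=5 A=4 C=8 G=3 Z=5
Draw 2: a1=15.240, a2=2.460, a3=6.810, a0=24.510; τ=−ln(0.7958)/24.510=0.009 → t=0.062; u2·a0=0.6002·24.510=14.711 ≤ a1=15.240 → R1 fires; S=6 A=4 C=7 G=3 Z=5
Draw 3: a1=16.002, a2=2.460, a3=6.810, a0=25.272; τ=−ln(0.7950)/25.272=0.009 → t=0.071; u2·a0=0.6873·25.272=17.369; a1=16.002 < 17.369 ≤ a1+a2=18.462 → R2 fires; S=6 A=3 C=7 G=5 Z=4
Draw 4: a1=16.002, a2=1.476, a3=9.080, a0=26.558; τ=−ln(0.8855)/26.558=0.005 → t=0.075; u2·a0=0.4403·26.558=11.693 ≤ a1=16.002 → R1 fires; S=7 A=3 C=6 G=5 Z=4
Draw 5: a1=16.002, a2=1.476, a3=9.080, a0=26.558; τ=−ln(0.7894)/26.558=0.009 → t=0.084; u2·a0=0.5461·26.558=14.503 ≤ a1=16.002 → R1 fires; S=8 A=3 C=5 G=5 Z=4
Draw 6: a1=15.240, a2=1.476, a3=9.080, a0=25.796; τ=−ln(0.3466)/25.796=0.041 → t=0.125; u2·a0=0.7389·25.796=19.061; a1+a2=16.716 < 19.061 ≤ a1+…+a3=25.796 → R3 fires; S=10 A=3 C=5 G=4 Z=4
Draw 7: a1=19.050, a2=1.476, a3=7.264, a0=27.790; τ=−ln(0.2542)/27.790=0.049 → t=0.175; u2·a0=0.8421·27.790=23.402; a1+a2=20.526 < 23.402 ≤ a1+…+a3=27.790 → R3 fires; S=12 A=3 C=5 G=3 Z=4
Draw 8: a1=22.860, a2=1.476, a3=5.448, a0=29.784; τ=−ln(0.1139)/29.784=0.073 → t=0.248; u2·a0=0.6924·29.784=20.622 ≤ a1=22.860 → R1 fires; S=13 A=3 C=4 G=3 Z=4
Draw 9: a1=19.812, a2=1.476, a3=5.448, a0=26.736; τ=−ln(0.6308)/26.736=0.017 → t=0.265; u2·a0=0.7400·26.736=19.785 ≤ a1=19.812 → R1 fires; S=14 A=3 C=3 G=3 Z=4
Draw 10: a1=16.002, a2=1.476, a3=5.448, a0=22.926; τ=−ln(0.6907)/22.926=0.016 → t=0.281 > T=0.27: stop.
At T=0.27: S=14 A=3 C=3 G=3 Z=4; the largest is S.

Dominant species at T: S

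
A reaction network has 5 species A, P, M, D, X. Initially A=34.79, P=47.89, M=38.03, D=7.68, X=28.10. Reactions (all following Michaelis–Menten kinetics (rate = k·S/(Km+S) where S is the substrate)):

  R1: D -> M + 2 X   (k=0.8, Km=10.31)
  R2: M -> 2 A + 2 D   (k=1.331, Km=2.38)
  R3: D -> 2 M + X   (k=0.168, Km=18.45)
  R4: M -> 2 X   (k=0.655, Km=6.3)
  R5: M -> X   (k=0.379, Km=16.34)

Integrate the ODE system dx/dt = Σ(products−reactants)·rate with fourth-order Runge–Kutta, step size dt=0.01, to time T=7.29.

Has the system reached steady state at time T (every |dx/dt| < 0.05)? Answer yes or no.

RK4 with dt=0.01: 729 steps to T=7.29. Trajectory (selected grid times):
t=0.00: A=34.79 P=47.89 M=38.03 D=7.68 X=28.10
t=0.81: A=36.82 P=47.89 M=36.73 D=9.37 X=29.85
t=1.62: A=38.84 P=47.89 M=35.47 D=11.02 X=31.66
t=2.43: A=40.86 P=47.89 M=34.26 D=12.64 X=33.51
t=3.24: A=42.87 P=47.89 M=33.08 D=14.23 X=35.40
t=4.05: A=44.88 P=47.89 M=31.93 D=15.80 X=37.32
t=4.86: A=46.89 P=47.89 M=30.81 D=17.34 X=39.27
t=5.67: A=48.88 P=47.89 M=29.72 D=18.86 X=41.24
t=6.48: A=50.88 P=47.89 M=28.66 D=20.35 X=43.23
t=7.29: A=52.87 P=47.89 M=27.62 D=21.83 X=45.24
Rates at T: R1=0.5434, R2=1.2254, R3=0.0911, R4=0.5333, R5=0.2381
dx/dt at T (Σ net stoichiometry × rate): A=+2.4508, P=+0.0000, M=-1.2713, D=+1.8163, X=+2.4827
Largest |dx/dt| is |+2.4827| (X) ≥ 0.05 → not steady.

Steady state at T: no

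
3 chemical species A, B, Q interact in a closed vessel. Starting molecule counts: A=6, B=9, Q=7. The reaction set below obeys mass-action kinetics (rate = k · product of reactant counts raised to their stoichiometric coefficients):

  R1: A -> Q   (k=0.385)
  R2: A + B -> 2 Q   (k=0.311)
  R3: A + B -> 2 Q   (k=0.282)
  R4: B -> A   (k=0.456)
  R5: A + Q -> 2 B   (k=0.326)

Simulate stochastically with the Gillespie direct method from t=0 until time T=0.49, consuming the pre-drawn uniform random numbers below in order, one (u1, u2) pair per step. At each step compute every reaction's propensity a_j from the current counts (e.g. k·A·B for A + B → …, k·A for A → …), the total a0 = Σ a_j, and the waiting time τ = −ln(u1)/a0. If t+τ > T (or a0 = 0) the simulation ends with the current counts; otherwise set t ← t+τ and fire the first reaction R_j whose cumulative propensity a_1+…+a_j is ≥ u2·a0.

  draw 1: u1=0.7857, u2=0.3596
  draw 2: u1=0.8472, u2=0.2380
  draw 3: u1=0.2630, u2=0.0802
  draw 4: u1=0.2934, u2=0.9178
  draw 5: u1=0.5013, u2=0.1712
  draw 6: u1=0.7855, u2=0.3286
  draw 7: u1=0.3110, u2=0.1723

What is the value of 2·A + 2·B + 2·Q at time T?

Check how each reaction changes W = 2·A + 2·B + 2·Q (weight of products minus weight of reactants):
R1: A -> Q: (2·1) − (2·1) = 2 − 2 = 0
R2: A + B -> 2 Q: (2·2) − (2·1 + 2·1) = 4 − 4 = 0
R3: A + B -> 2 Q: (2·2) − (2·1 + 2·1) = 4 − 4 = 0
R4: B -> A: (2·1) − (2·1) = 2 − 2 = 0
R5: A + Q -> 2 B: (2·2) − (2·1 + 2·1) = 4 − 4 = 0
Every reaction leaves W unchanged, so W is conserved and no simulation is needed: W(T) = W(0) = 2·6 + 2·9 + 2·7 = 44

Value at T = 44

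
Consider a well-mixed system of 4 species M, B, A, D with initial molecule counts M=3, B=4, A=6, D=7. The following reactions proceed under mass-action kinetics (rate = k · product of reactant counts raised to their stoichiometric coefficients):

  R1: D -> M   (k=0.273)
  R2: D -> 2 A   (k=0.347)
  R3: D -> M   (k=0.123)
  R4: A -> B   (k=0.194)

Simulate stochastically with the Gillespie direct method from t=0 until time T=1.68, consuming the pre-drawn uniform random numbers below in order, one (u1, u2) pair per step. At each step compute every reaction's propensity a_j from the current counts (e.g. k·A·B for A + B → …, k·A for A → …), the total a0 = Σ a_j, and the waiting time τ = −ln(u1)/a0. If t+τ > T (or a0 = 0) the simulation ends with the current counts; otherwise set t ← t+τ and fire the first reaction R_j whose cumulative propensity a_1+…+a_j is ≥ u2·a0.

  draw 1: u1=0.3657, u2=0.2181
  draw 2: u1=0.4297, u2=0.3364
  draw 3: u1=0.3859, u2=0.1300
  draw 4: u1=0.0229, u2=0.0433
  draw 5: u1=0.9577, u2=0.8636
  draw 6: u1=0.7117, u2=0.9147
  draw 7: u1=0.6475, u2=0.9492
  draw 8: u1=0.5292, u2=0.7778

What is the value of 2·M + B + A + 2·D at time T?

Value at T = 30

Check how each reaction changes W = 2·M + B + A + 2·D (weight of products minus weight of reactants):
R1: D -> M: (2·1) − (2·1) = 2 − 2 = 0
R2: D -> 2 A: (1·2) − (2·1) = 2 − 2 = 0
R3: D -> M: (2·1) − (2·1) = 2 − 2 = 0
R4: A -> B: (1·1) − (1·1) = 1 − 1 = 0
Every reaction leaves W unchanged, so W is conserved and no simulation is needed: W(T) = W(0) = 2·3 + 4 + 6 + 2·7 = 30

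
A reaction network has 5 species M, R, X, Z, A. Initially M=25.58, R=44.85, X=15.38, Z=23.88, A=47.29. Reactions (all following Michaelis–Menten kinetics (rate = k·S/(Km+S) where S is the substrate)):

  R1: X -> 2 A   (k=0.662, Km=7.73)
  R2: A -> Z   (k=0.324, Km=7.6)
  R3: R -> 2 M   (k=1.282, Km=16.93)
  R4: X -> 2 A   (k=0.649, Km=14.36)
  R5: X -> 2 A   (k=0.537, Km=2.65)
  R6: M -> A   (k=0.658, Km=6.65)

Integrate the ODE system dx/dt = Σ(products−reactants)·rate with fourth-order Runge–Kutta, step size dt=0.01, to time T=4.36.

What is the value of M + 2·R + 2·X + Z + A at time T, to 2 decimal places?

Check how each reaction changes W = M + 2·R + 2·X + Z + A (weight of products minus weight of reactants):
R1: X -> 2 A: (1·2) − (2·1) = 2 − 2 = 0
R2: A -> Z: (1·1) − (1·1) = 1 − 1 = 0
R3: R -> 2 M: (1·2) − (2·1) = 2 − 2 = 0
R4: X -> 2 A: (1·2) − (2·1) = 2 − 2 = 0
R5: X -> 2 A: (1·2) − (2·1) = 2 − 2 = 0
R6: M -> A: (1·1) − (1·1) = 1 − 1 = 0
Every reaction leaves W unchanged, so W is conserved and no simulation is needed: W(T) = W(0) = 25.58 + 2·44.85 + 2·15.38 + 23.88 + 47.29 = 217.21

Value at T = 217.21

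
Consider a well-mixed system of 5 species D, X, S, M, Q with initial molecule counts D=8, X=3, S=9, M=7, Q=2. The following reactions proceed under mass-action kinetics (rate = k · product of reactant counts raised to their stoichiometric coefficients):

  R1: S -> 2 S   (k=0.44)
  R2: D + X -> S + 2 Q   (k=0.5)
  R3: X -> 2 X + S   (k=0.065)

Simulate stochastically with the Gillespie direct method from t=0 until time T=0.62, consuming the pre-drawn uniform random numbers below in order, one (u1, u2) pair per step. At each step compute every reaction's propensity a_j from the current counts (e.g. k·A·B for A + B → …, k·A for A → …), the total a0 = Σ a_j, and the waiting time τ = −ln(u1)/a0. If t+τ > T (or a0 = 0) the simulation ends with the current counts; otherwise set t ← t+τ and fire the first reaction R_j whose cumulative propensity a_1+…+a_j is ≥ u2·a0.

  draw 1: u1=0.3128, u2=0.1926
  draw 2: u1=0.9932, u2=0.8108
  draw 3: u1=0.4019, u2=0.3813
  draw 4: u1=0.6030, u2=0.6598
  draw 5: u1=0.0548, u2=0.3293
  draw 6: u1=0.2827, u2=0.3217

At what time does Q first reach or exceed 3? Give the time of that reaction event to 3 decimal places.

Threshold first reached at t = 0.072

t=0.000: D=8 X=3 S=9 M=7 Q=2
Draw 1: a1=3.960, a2=12.000, a3=0.195, a0=16.155; τ=−ln(0.3128)/16.155=0.072 → t=0.072; u2·a0=0.1926·16.155=3.111 ≤ a1=3.960 → R1 fires; D=8 X=3 S=10 M=7 Q=2
Draw 2: a1=4.400, a2=12.000, a3=0.195, a0=16.595; τ=−ln(0.9932)/16.595=0.000 → t=0.072; u2·a0=0.8108·16.595=13.455; a1=4.400 < 13.455 ≤ a1+a2=16.400 → R2 fires; D=7 X=2 S=11 M=7 Q=4
Draw 3: a1=4.840, a2=7.000, a3=0.130, a0=11.970; τ=−ln(0.4019)/11.970=0.076 → t=0.149; u2·a0=0.3813·11.970=4.564 ≤ a1=4.840 → R1 fires; D=7 X=2 S=12 M=7 Q=4
Draw 4: a1=5.280, a2=7.000, a3=0.130, a0=12.410; τ=−ln(0.6030)/12.410=0.041 → t=0.189; u2·a0=0.6598·12.410=8.188; a1=5.280 < 8.188 ≤ a1+a2=12.280 → R2 fires; D=6 X=1 S=13 M=7 Q=6
Draw 5: a1=5.720, a2=3.000, a3=0.065, a0=8.785; τ=−ln(0.0548)/8.785=0.331 → t=0.520; u2·a0=0.3293·8.785=2.893 ≤ a1=5.720 → R1 fires; D=6 X=1 S=14 M=7 Q=6
Draw 6: a1=6.160, a2=3.000, a3=0.065, a0=9.225; τ=−ln(0.2827)/9.225=0.137 → t=0.657 > T=0.62: stop.
Q first becomes ≥ 3 when it reaches 4 at the event at t=0.072.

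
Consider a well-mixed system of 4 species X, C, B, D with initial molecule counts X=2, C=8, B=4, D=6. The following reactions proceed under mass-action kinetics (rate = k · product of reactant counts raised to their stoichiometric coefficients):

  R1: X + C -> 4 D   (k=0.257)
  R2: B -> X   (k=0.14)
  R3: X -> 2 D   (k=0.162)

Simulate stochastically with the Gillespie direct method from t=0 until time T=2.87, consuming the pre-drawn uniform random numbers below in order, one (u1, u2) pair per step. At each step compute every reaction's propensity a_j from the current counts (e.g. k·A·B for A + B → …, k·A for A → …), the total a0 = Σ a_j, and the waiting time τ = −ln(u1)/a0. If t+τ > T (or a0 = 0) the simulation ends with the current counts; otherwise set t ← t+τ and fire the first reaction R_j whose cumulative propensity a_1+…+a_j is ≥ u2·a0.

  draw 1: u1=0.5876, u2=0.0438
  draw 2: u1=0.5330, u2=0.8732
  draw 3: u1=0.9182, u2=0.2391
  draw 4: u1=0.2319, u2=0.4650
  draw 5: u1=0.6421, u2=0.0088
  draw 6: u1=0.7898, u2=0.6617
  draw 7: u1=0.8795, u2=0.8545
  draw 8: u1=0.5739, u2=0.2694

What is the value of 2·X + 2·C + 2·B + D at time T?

Check how each reaction changes W = 2·X + 2·C + 2·B + D (weight of products minus weight of reactants):
R1: X + C -> 4 D: (1·4) − (2·1 + 2·1) = 4 − 4 = 0
R2: B -> X: (2·1) − (2·1) = 2 − 2 = 0
R3: X -> 2 D: (1·2) − (2·1) = 2 − 2 = 0
Every reaction leaves W unchanged, so W is conserved and no simulation is needed: W(T) = W(0) = 2·2 + 2·8 + 2·4 + 6 = 34

Value at T = 34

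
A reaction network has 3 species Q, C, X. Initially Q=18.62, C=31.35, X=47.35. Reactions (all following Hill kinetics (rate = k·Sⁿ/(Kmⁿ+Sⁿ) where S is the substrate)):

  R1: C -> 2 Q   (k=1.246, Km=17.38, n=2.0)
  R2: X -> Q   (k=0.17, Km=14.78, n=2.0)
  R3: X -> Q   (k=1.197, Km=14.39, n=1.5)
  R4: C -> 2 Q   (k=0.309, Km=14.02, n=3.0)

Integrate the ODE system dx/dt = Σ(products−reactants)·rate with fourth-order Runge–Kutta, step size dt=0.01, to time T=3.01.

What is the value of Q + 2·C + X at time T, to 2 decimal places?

Check how each reaction changes W = Q + 2·C + X (weight of products minus weight of reactants):
R1: C -> 2 Q: (1·2) − (2·1) = 2 − 2 = 0
R2: X -> Q: (1·1) − (1·1) = 1 − 1 = 0
R3: X -> Q: (1·1) − (1·1) = 1 − 1 = 0
R4: C -> 2 Q: (1·2) − (2·1) = 2 − 2 = 0
Every reaction leaves W unchanged, so W is conserved and no simulation is needed: W(T) = W(0) = 18.62 + 2·31.35 + 47.35 = 128.67

Value at T = 128.67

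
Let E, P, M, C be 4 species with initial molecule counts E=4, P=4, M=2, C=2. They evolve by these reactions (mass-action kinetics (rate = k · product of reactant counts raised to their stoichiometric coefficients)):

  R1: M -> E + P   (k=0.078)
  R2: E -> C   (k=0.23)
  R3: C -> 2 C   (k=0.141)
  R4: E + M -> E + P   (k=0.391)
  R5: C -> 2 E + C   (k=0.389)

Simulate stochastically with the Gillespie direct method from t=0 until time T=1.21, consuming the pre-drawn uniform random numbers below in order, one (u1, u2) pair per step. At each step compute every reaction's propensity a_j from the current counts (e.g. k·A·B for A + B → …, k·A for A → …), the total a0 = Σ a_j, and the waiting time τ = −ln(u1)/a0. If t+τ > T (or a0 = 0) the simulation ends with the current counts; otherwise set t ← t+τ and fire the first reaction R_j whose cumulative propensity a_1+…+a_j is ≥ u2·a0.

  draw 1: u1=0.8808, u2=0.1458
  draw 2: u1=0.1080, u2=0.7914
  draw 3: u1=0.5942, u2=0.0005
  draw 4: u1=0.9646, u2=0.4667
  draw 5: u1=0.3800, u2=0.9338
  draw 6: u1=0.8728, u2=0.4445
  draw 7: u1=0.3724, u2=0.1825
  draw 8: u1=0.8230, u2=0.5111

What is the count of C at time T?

C at T = 5

t=0.000: E=4 P=4 M=2 C=2
Draw 1: a1=0.156, a2=0.920, a3=0.282, a4=3.128, a5=0.778, a0=5.264; τ=−ln(0.8808)/5.264=0.024 → t=0.024; u2·a0=0.1458·5.264=0.767; a1=0.156 < 0.767 ≤ a1+a2=1.076 → R2 fires; E=3 P=4 M=2 C=3
Draw 2: a1=0.156, a2=0.690, a3=0.423, a4=2.346, a5=1.167, a0=4.782; τ=−ln(0.1080)/4.782=0.465 → t=0.490; u2·a0=0.7914·4.782=3.784; a1+…+a4=3.615 < 3.784 ≤ a1+…+a5=4.782 → R5 fires; E=5 P=4 M=2 C=3
Draw 3: a1=0.156, a2=1.150, a3=0.423, a4=3.910, a5=1.167, a0=6.806; τ=−ln(0.5942)/6.806=0.076 → t=0.566; u2·a0=0.0005·6.806=0.003 ≤ a1=0.156 → R1 fires; E=6 P=5 M=1 C=3
Draw 4: a1=0.078, a2=1.380, a3=0.423, a4=2.346, a5=1.167, a0=5.394; τ=−ln(0.9646)/5.394=0.007 → t=0.573; u2·a0=0.4667·5.394=2.517; a1+…+a3=1.881 < 2.517 ≤ a1+…+a4=4.227 → R4 fires; E=6 P=6 M=0 C=3
Draw 5: a1=0.000, a2=1.380, a3=0.423, a4=0.000, a5=1.167, a0=2.970; τ=−ln(0.3800)/2.970=0.326 → t=0.898; u2·a0=0.9338·2.970=2.773; a1+…+a4=1.803 < 2.773 ≤ a1+…+a5=2.970 → R5 fires; E=8 P=6 M=0 C=3
Draw 6: a1=0.000, a2=1.840, a3=0.423, a4=0.000, a5=1.167, a0=3.430; τ=−ln(0.8728)/3.430=0.040 → t=0.938; u2·a0=0.4445·3.430=1.525; a1=0.000 < 1.525 ≤ a1+a2=1.840 → R2 fires; E=7 P=6 M=0 C=4
Draw 7: a1=0.000, a2=1.610, a3=0.564, a4=0.000, a5=1.556, a0=3.730; τ=−ln(0.3724)/3.730=0.265 → t=1.203; u2·a0=0.1825·3.730=0.681; a1=0.000 < 0.681 ≤ a1+a2=1.610 → R2 fires; E=6 P=6 M=0 C=5
Draw 8: a1=0.000, a2=1.380, a3=0.705, a4=0.000, a5=1.945, a0=4.030; τ=−ln(0.8230)/4.030=0.048 → t=1.251 > T=1.21: stop.
Read off C at T=1.21: 5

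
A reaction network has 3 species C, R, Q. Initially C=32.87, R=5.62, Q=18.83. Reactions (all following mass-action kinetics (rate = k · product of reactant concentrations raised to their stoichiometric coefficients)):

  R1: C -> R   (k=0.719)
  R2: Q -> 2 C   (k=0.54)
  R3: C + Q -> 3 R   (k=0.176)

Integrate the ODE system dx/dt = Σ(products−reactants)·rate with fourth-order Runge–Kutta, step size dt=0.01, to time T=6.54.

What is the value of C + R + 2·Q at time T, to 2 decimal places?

Value at T = 76.15

Check how each reaction changes W = C + R + 2·Q (weight of products minus weight of reactants):
R1: C -> R: (1·1) − (1·1) = 1 − 1 = 0
R2: Q -> 2 C: (1·2) − (2·1) = 2 − 2 = 0
R3: C + Q -> 3 R: (1·3) − (1·1 + 2·1) = 3 − 3 = 0
Every reaction leaves W unchanged, so W is conserved and no simulation is needed: W(T) = W(0) = 32.87 + 5.62 + 2·18.83 = 76.15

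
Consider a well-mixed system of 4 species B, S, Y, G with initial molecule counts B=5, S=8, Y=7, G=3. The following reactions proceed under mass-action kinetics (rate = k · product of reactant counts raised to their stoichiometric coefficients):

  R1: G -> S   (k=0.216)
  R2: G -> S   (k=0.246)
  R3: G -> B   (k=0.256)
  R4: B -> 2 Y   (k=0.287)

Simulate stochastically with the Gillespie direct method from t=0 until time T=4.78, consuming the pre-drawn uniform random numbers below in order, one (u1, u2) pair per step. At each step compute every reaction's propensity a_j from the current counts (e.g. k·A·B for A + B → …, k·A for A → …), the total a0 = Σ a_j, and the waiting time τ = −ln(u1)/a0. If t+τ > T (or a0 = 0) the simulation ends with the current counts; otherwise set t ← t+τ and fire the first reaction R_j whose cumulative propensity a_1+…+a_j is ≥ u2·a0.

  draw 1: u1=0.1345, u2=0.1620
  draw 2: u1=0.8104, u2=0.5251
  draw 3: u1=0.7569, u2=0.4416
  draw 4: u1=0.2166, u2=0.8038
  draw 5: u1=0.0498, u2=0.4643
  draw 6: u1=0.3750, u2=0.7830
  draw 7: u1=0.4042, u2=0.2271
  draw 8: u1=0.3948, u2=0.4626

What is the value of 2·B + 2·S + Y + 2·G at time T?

Value at T = 39

Check how each reaction changes W = 2·B + 2·S + Y + 2·G (weight of products minus weight of reactants):
R1: G -> S: (2·1) − (2·1) = 2 − 2 = 0
R2: G -> S: (2·1) − (2·1) = 2 − 2 = 0
R3: G -> B: (2·1) − (2·1) = 2 − 2 = 0
R4: B -> 2 Y: (1·2) − (2·1) = 2 − 2 = 0
Every reaction leaves W unchanged, so W is conserved and no simulation is needed: W(T) = W(0) = 2·5 + 2·8 + 7 + 2·3 = 39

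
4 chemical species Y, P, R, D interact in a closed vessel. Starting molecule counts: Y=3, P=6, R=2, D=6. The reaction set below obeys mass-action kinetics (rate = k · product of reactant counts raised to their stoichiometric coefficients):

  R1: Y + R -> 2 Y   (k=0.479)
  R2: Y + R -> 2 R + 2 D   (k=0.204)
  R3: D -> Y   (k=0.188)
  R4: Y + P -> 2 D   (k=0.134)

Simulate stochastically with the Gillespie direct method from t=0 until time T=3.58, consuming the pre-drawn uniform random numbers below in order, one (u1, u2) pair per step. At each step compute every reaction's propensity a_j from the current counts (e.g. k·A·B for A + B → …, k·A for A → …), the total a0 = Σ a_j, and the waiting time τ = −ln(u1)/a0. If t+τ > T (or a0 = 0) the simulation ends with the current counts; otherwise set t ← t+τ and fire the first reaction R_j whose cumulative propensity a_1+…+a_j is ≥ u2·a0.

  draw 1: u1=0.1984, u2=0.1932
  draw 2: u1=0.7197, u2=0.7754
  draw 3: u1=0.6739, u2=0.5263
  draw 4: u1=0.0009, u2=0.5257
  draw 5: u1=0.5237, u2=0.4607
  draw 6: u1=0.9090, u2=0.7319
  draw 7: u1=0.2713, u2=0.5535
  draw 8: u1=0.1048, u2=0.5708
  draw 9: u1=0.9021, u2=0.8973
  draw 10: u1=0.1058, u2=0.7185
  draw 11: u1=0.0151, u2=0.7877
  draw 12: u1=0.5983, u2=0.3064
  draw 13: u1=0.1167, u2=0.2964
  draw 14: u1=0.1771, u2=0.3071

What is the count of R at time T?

R at T = 0

t=0.000: Y=3 P=6 R=2 D=6
Draw 1: a1=2.874, a2=1.224, a3=1.128, a4=2.412, a0=7.638; τ=−ln(0.1984)/7.638=0.212 → t=0.212; u2·a0=0.1932·7.638=1.476 ≤ a1=2.874 → R1 fires; Y=4 P=6 R=1 D=6
Draw 2: a1=1.916, a2=0.816, a3=1.128, a4=3.216, a0=7.076; τ=−ln(0.7197)/7.076=0.046 → t=0.258; u2·a0=0.7754·7.076=5.487; a1+…+a3=3.860 < 5.487 ≤ a1+…+a4=7.076 → R4 fires; Y=3 P=5 R=1 D=8
Draw 3: a1=1.437, a2=0.612, a3=1.504, a4=2.010, a0=5.563; τ=−ln(0.6739)/5.563=0.071 → t=0.329; u2·a0=0.5263·5.563=2.928; a1+a2=2.049 < 2.928 ≤ a1+…+a3=3.553 → R3 fires; Y=4 P=5 R=1 D=7
Draw 4: a1=1.916, a2=0.816, a3=1.316, a4=2.680, a0=6.728; τ=−ln(0.0009)/6.728=1.042 → t=1.372; u2·a0=0.5257·6.728=3.537; a1+a2=2.732 < 3.537 ≤ a1+…+a3=4.048 → R3 fires; Y=5 P=5 R=1 D=6
Draw 5: a1=2.395, a2=1.020, a3=1.128, a4=3.350, a0=7.893; τ=−ln(0.5237)/7.893=0.082 → t=1.454; u2·a0=0.4607·7.893=3.636; a1+a2=3.415 < 3.636 ≤ a1+…+a3=4.543 → R3 fires; Y=6 P=5 R=1 D=5
Draw 6: a1=2.874, a2=1.224, a3=0.940, a4=4.020, a0=9.058; τ=−ln(0.9090)/9.058=0.011 → t=1.464; u2·a0=0.7319·9.058=6.630; a1+…+a3=5.038 < 6.630 ≤ a1+…+a4=9.058 → R4 fires; Y=5 P=4 R=1 D=7
Draw 7: a1=2.395, a2=1.020, a3=1.316, a4=2.680, a0=7.411; τ=−ln(0.2713)/7.411=0.176 → t=1.640; u2·a0=0.5535·7.411=4.102; a1+a2=3.415 < 4.102 ≤ a1+…+a3=4.731 → R3 fires; Y=6 P=4 R=1 D=6
Draw 8: a1=2.874, a2=1.224, a3=1.128, a4=3.216, a0=8.442; τ=−ln(0.1048)/8.442=0.267 → t=1.907; u2·a0=0.5708·8.442=4.819; a1+a2=4.098 < 4.819 ≤ a1+…+a3=5.226 → R3 fires; Y=7 P=4 R=1 D=5
Draw 9: a1=3.353, a2=1.428, a3=0.940, a4=3.752, a0=9.473; τ=−ln(0.9021)/9.473=0.011 → t=1.918; u2·a0=0.8973·9.473=8.500; a1+…+a3=5.721 < 8.500 ≤ a1+…+a4=9.473 → R4 fires; Y=6 P=3 R=1 D=7
Draw 10: a1=2.874, a2=1.224, a3=1.316, a4=2.412, a0=7.826; τ=−ln(0.1058)/7.826=0.287 → t=2.205; u2·a0=0.7185·7.826=5.623; a1+…+a3=5.414 < 5.623 ≤ a1+…+a4=7.826 → R4 fires; Y=5 P=2 R=1 D=9
Draw 11: a1=2.395, a2=1.020, a3=1.692, a4=1.340, a0=6.447; τ=−ln(0.0151)/6.447=0.650 → t=2.856; u2·a0=0.7877·6.447=5.078; a1+a2=3.415 < 5.078 ≤ a1+…+a3=5.107 → R3 fires; Y=6 P=2 R=1 D=8
Draw 12: a1=2.874, a2=1.224, a3=1.504, a4=1.608, a0=7.210; τ=−ln(0.5983)/7.210=0.071 → t=2.927; u2·a0=0.3064·7.210=2.209 ≤ a1=2.874 → R1 fires; Y=7 P=2 R=0 D=8
Draw 13: a1=0.000, a2=0.000, a3=1.504, a4=1.876, a0=3.380; τ=−ln(0.1167)/3.380=0.636 → t=3.562; u2·a0=0.2964·3.380=1.002; a1+a2=0.000 < 1.002 ≤ a1+…+a3=1.504 → R3 fires; Y=8 P=2 R=0 D=7
Draw 14: a1=0.000, a2=0.000, a3=1.316, a4=2.144, a0=3.460; τ=−ln(0.1771)/3.460=0.500 → t=4.063 > T=3.58: stop.
Read off R at T=3.58: 0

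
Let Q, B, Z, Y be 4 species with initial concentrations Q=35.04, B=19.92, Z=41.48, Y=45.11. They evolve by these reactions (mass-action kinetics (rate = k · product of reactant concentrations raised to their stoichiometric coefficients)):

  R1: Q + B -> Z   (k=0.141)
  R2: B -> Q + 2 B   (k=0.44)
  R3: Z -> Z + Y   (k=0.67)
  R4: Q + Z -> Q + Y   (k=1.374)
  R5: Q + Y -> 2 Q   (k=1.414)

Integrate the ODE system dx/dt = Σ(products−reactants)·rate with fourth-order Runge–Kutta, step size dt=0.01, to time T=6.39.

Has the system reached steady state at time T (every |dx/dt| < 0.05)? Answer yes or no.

Steady state at T: yes

RK4 with dt=0.01: 639 steps to T=6.39. Trajectory (selected grid times):
t=0.00: Q=35.04 B=19.92 Z=41.48 Y=45.11
t=0.71: Q=122.68 B=0.00 Z=0.00 Y=0.00
t=1.42: Q=122.68 B=0.00 Z=0.00 Y=0.00
t=2.13: Q=122.68 B=0.00 Z=0.00 Y=0.00
t=2.84: Q=122.68 B=0.00 Z=0.00 Y=0.00
t=3.55: Q=122.68 B=0.00 Z=0.00 Y=0.00
t=4.26: Q=122.68 B=0.00 Z=0.00 Y=0.00
t=4.97: Q=122.68 B=0.00 Z=0.00 Y=0.00
t=5.68: Q=122.68 B=0.00 Z=0.00 Y=0.00
t=6.39: Q=122.68 B=0.00 Z=0.00 Y=0.00
Rates at T: R1=0.0000, R2=0.0000, R3=0.0000, R4=0.0000, R5=0.0000
dx/dt at T (Σ net stoichiometry × rate): Q=+0.0000, B=-0.0000, Z=-0.0000, Y=-0.0000
Largest |dx/dt| is |-0.0000| (B) < 0.05 → steady.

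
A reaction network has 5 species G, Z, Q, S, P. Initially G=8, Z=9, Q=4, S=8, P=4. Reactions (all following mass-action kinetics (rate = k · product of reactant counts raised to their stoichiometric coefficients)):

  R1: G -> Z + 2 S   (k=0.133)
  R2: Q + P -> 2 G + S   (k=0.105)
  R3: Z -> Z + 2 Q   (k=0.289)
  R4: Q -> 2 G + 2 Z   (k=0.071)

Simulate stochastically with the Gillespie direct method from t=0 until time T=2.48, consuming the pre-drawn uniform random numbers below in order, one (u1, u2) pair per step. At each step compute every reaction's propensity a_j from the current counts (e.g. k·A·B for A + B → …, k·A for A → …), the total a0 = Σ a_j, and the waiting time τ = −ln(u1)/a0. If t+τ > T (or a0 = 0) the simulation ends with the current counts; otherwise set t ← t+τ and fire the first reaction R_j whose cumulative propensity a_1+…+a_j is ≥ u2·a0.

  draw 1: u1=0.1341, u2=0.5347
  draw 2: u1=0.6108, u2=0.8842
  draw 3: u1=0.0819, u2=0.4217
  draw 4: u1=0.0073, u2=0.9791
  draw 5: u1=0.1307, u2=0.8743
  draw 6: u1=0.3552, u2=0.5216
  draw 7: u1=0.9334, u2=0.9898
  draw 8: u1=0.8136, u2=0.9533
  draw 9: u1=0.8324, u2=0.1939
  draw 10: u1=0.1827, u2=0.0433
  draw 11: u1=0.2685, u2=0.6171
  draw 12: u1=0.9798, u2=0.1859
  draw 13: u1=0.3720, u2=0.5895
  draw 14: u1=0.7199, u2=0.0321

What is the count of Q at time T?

Q at T = 9

t=0.000: G=8 Z=9 Q=4 S=8 P=4
Draw 1: a1=1.064, a2=1.680, a3=2.601, a4=0.284, a0=5.629; τ=−ln(0.1341)/5.629=0.357 → t=0.357; u2·a0=0.5347·5.629=3.010; a1+a2=2.744 < 3.010 ≤ a1+…+a3=5.345 → R3 fires; G=8 Z=9 Q=6 S=8 P=4
Draw 2: a1=1.064, a2=2.520, a3=2.601, a4=0.426, a0=6.611; τ=−ln(0.6108)/6.611=0.075 → t=0.432; u2·a0=0.8842·6.611=5.845; a1+a2=3.584 < 5.845 ≤ a1+…+a3=6.185 → R3 fires; G=8 Z=9 Q=8 S=8 P=4
Draw 3: a1=1.064, a2=3.360, a3=2.601, a4=0.568, a0=7.593; τ=−ln(0.0819)/7.593=0.330 → t=0.761; u2·a0=0.4217·7.593=3.202; a1=1.064 < 3.202 ≤ a1+a2=4.424 → R2 fires; G=10 Z=9 Q=7 S=9 P=3
Draw 4: a1=1.330, a2=2.205, a3=2.601, a4=0.497, a0=6.633; τ=−ln(0.0073)/6.633=0.742 → t=1.503; u2·a0=0.9791·6.633=6.494; a1+…+a3=6.136 < 6.494 ≤ a1+…+a4=6.633 → R4 fires; G=12 Z=11 Q=6 S=9 P=3
Draw 5: a1=1.596, a2=1.890, a3=3.179, a4=0.426, a0=7.091; τ=−ln(0.1307)/7.091=0.287 → t=1.790; u2·a0=0.8743·7.091=6.200; a1+a2=3.486 < 6.200 ≤ a1+…+a3=6.665 → R3 fires; G=12 Z=11 Q=8 S=9 P=3
Draw 6: a1=1.596, a2=2.520, a3=3.179, a4=0.568, a0=7.863; τ=−ln(0.3552)/7.863=0.132 → t=1.921; u2·a0=0.5216·7.863=4.101; a1=1.596 < 4.101 ≤ a1+a2=4.116 → R2 fires; G=14 Z=11 Q=7 S=10 P=2
Draw 7: a1=1.862, a2=1.470, a3=3.179, a4=0.497, a0=7.008; τ=−ln(0.9334)/7.008=0.010 → t=1.931; u2·a0=0.9898·7.008=6.937; a1+…+a3=6.511 < 6.937 ≤ a1+…+a4=7.008 → R4 fires; G=16 Z=13 Q=6 S=10 P=2
Draw 8: a1=2.128, a2=1.260, a3=3.757, a4=0.426, a0=7.571; τ=−ln(0.8136)/7.571=0.027 → t=1.958; u2·a0=0.9533·7.571=7.217; a1+…+a3=7.145 < 7.217 ≤ a1+…+a4=7.571 → R4 fires; G=18 Z=15 Q=5 S=10 P=2
Draw 9: a1=2.394, a2=1.050, a3=4.335, a4=0.355, a0=8.134; τ=−ln(0.8324)/8.134=0.023 → t=1.981; u2·a0=0.1939·8.134=1.577 ≤ a1=2.394 → R1 fires; G=17 Z=16 Q=5 S=12 P=2
Draw 10: a1=2.261, a2=1.050, a3=4.624, a4=0.355, a0=8.290; τ=−ln(0.1827)/8.290=0.205 → t=2.186; u2·a0=0.0433·8.290=0.359 ≤ a1=2.261 → R1 fires; G=16 Z=17 Q=5 S=14 P=2
Draw 11: a1=2.128, a2=1.050, a3=4.913, a4=0.355, a0=8.446; τ=−ln(0.2685)/8.446=0.156 → t=2.342; u2·a0=0.6171·8.446=5.212; a1+a2=3.178 < 5.212 ≤ a1+…+a3=8.091 → R3 fires; G=16 Z=17 Q=7 S=14 P=2
Draw 12: a1=2.128, a2=1.470, a3=4.913, a4=0.497, a0=9.008; τ=−ln(0.9798)/9.008=0.002 → t=2.344; u2·a0=0.1859·9.008=1.675 ≤ a1=2.128 → R1 fires; G=15 Z=18 Q=7 S=16 P=2
Draw 13: a1=1.995, a2=1.470, a3=5.202, a4=0.497, a0=9.164; τ=−ln(0.3720)/9.164=0.108 → t=2.452; u2·a0=0.5895·9.164=5.402; a1+a2=3.465 < 5.402 ≤ a1+…+a3=8.667 → R3 fires; G=15 Z=18 Q=9 S=16 P=2
Draw 14: a1=1.995, a2=1.890, a3=5.202, a4=0.639, a0=9.726; τ=−ln(0.7199)/9.726=0.034 → t=2.486 > T=2.48: stop.
Read off Q at T=2.48: 9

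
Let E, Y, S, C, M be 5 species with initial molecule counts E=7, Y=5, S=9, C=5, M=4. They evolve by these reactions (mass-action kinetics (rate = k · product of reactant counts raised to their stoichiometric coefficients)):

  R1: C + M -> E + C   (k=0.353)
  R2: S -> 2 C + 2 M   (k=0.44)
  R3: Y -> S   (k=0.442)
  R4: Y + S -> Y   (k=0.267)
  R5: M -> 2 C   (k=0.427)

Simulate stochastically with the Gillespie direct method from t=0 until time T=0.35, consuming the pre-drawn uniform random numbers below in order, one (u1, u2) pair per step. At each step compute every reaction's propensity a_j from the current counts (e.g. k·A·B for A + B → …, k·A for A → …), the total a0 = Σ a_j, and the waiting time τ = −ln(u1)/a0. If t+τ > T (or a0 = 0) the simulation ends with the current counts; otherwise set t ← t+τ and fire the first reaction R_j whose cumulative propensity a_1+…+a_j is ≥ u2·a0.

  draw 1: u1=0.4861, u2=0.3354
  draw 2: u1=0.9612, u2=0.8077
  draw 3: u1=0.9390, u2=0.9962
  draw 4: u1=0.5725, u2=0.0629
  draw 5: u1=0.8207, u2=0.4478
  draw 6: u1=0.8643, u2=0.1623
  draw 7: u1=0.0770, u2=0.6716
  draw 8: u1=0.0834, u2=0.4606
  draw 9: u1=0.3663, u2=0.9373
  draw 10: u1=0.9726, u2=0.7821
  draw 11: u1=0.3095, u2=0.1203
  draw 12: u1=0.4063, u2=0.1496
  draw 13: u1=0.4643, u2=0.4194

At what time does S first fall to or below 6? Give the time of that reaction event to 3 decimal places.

Threshold first reached at t = 0.054

t=0.000: E=7 Y=5 S=9 C=5 M=4
Draw 1: a1=7.060, a2=3.960, a3=2.210, a4=12.015, a5=1.708, a0=26.953; τ=−ln(0.4861)/26.953=0.027 → t=0.027; u2·a0=0.3354·26.953=9.040; a1=7.060 < 9.040 ≤ a1+a2=11.020 → R2 fires; E=7 Y=5 S=8 C=7 M=6
Draw 2: a1=14.826, a2=3.520, a3=2.210, a4=10.680, a5=2.562, a0=33.798; τ=−ln(0.9612)/33.798=0.001 → t=0.028; u2·a0=0.8077·33.798=27.299; a1+…+a3=20.556 < 27.299 ≤ a1+…+a4=31.236 → R4 fires; E=7 Y=5 S=7 C=7 M=6
Draw 3: a1=14.826, a2=3.080, a3=2.210, a4=9.345, a5=2.562, a0=32.023; τ=−ln(0.9390)/32.023=0.002 → t=0.030; u2·a0=0.9962·32.023=31.901; a1+…+a4=29.461 < 31.901 ≤ a1+…+a5=32.023 → R5 fires; E=7 Y=5 S=7 C=9 M=5
Draw 4: a1=15.885, a2=3.080, a3=2.210, a4=9.345, a5=2.135, a0=32.655; τ=−ln(0.5725)/32.655=0.017 → t=0.047; u2·a0=0.0629·32.655=2.054 ≤ a1=15.885 → R1 fires; E=8 Y=5 S=7 C=9 M=4
Draw 5: a1=12.708, a2=3.080, a3=2.210, a4=9.345, a5=1.708, a0=29.051; τ=−ln(0.8207)/29.051=0.007 → t=0.054; u2·a0=0.4478·29.051=13.009; a1=12.708 < 13.009 ≤ a1+a2=15.788 → R2 fires; E=8 Y=5 S=6 C=11 M=6
Draw 6: a1=23.298, a2=2.640, a3=2.210, a4=8.010, a5=2.562, a0=38.720; τ=−ln(0.8643)/38.720=0.004 → t=0.058; u2·a0=0.1623·38.720=6.284 ≤ a1=23.298 → R1 fires; E=9 Y=5 S=6 C=11 M=5
Draw 7: a1=19.415, a2=2.640, a3=2.210, a4=8.010, a5=2.135, a0=34.410; τ=−ln(0.0770)/34.410=0.075 → t=0.132; u2·a0=0.6716·34.410=23.110; a1+a2=22.055 < 23.110 ≤ a1+…+a3=24.265 → R3 fires; E=9 Y=4 S=7 C=11 M=5
Draw 8: a1=19.415, a2=3.080, a3=1.768, a4=7.476, a5=2.135, a0=33.874; τ=−ln(0.0834)/33.874=0.073 → t=0.205; u2·a0=0.4606·33.874=15.602 ≤ a1=19.415 → R1 fires; E=10 Y=4 S=7 C=11 M=4
Draw 9: a1=15.532, a2=3.080, a3=1.768, a4=7.476, a5=1.708, a0=29.564; τ=−ln(0.3663)/29.564=0.034 → t=0.239; u2·a0=0.9373·29.564=27.710; a1+…+a3=20.380 < 27.710 ≤ a1+…+a4=27.856 → R4 fires; E=10 Y=4 S=6 C=11 M=4
Draw 10: a1=15.532, a2=2.640, a3=1.768, a4=6.408, a5=1.708, a0=28.056; τ=−ln(0.9726)/28.056=0.001 → t=0.240; u2·a0=0.7821·28.056=21.943; a1+…+a3=19.940 < 21.943 ≤ a1+…+a4=26.348 → R4 fires; E=10 Y=4 S=5 C=11 M=4
Draw 11: a1=15.532, a2=2.200, a3=1.768, a4=5.340, a5=1.708, a0=26.548; τ=−ln(0.3095)/26.548=0.044 → t=0.285; u2·a0=0.1203·26.548=3.194 ≤ a1=15.532 → R1 fires; E=11 Y=4 S=5 C=11 M=3
Draw 12: a1=11.649, a2=2.200, a3=1.768, a4=5.340, a5=1.281, a0=22.238; τ=−ln(0.4063)/22.238=0.041 → t=0.325; u2·a0=0.1496·22.238=3.327 ≤ a1=11.649 → R1 fires; E=12 Y=4 S=5 C=11 M=2
Draw 13: a1=7.766, a2=2.200, a3=1.768, a4=5.340, a5=0.854, a0=17.928; τ=−ln(0.4643)/17.928=0.043 → t=0.368 > T=0.35: stop.
S first becomes ≤ 6 when it reaches 6 at the event at t=0.054.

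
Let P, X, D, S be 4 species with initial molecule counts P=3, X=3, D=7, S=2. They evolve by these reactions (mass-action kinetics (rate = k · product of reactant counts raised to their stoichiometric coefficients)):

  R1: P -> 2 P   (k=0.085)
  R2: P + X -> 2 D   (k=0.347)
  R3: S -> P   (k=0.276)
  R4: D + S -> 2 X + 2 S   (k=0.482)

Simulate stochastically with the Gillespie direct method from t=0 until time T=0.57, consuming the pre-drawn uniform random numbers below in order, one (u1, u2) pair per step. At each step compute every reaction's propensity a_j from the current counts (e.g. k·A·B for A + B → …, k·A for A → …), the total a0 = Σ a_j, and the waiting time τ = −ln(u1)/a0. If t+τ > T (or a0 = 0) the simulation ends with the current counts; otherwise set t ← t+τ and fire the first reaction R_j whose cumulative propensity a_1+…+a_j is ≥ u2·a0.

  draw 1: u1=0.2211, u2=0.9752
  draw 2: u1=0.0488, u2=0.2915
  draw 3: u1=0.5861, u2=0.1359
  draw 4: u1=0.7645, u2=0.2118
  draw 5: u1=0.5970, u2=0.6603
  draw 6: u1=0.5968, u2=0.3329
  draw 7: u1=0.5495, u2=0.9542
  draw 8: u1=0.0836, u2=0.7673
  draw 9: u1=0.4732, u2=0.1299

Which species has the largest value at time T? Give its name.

t=0.000: P=3 X=3 D=7 S=2
Draw 1: a1=0.255, a2=3.123, a3=0.552, a4=6.748, a0=10.678; τ=−ln(0.2211)/10.678=0.141 → t=0.141; u2·a0=0.9752·10.678=10.413; a1+…+a3=3.930 < 10.413 ≤ a1+…+a4=10.678 → R4 fires; P=3 X=5 D=6 S=3
Draw 2: a1=0.255, a2=5.205, a3=0.828, a4=8.676, a0=14.964; τ=−ln(0.0488)/14.964=0.202 → t=0.343; u2·a0=0.2915·14.964=4.362; a1=0.255 < 4.362 ≤ a1+a2=5.460 → R2 fires; P=2 X=4 D=8 S=3
Draw 3: a1=0.170, a2=2.776, a3=0.828, a4=11.568, a0=15.342; τ=−ln(0.5861)/15.342=0.035 → t=0.378; u2·a0=0.1359·15.342=2.085; a1=0.170 < 2.085 ≤ a1+a2=2.946 → R2 fires; P=1 X=3 D=10 S=3
Draw 4: a1=0.085, a2=1.041, a3=0.828, a4=14.460, a0=16.414; τ=−ln(0.7645)/16.414=0.016 → t=0.394; u2·a0=0.2118·16.414=3.476; a1+…+a3=1.954 < 3.476 ≤ a1+…+a4=16.414 → R4 fires; P=1 X=5 D=9 S=4
Draw 5: a1=0.085, a2=1.735, a3=1.104, a4=17.352, a0=20.276; τ=−ln(0.5970)/20.276=0.025 → t=0.420; u2·a0=0.6603·20.276=13.388; a1+…+a3=2.924 < 13.388 ≤ a1+…+a4=20.276 → R4 fires; P=1 X=7 D=8 S=5
Draw 6: a1=0.085, a2=2.429, a3=1.380, a4=19.280, a0=23.174; τ=−ln(0.5968)/23.174=0.022 → t=0.442; u2·a0=0.3329·23.174=7.715; a1+…+a3=3.894 < 7.715 ≤ a1+…+a4=23.174 → R4 fires; P=1 X=9 D=7 S=6
Draw 7: a1=0.085, a2=3.123, a3=1.656, a4=20.244, a0=25.108; τ=−ln(0.5495)/25.108=0.024 → t=0.466; u2·a0=0.9542·25.108=23.958; a1+…+a3=4.864 < 23.958 ≤ a1+…+a4=25.108 → R4 fires; P=1 X=11 D=6 S=7
Draw 8: a1=0.085, a2=3.817, a3=1.932, a4=20.244, a0=26.078; τ=−ln(0.0836)/26.078=0.095 → t=0.561; u2·a0=0.7673·26.078=20.010; a1+…+a3=5.834 < 20.010 ≤ a1+…+a4=26.078 → R4 fires; P=1 X=13 D=5 S=8
Draw 9: a1=0.085, a2=4.511, a3=2.208, a4=19.280, a0=26.084; τ=−ln(0.4732)/26.084=0.029 → t=0.590 > T=0.57: stop.
At T=0.57: P=1 X=13 D=5 S=8; the largest is X.

Dominant species at T: X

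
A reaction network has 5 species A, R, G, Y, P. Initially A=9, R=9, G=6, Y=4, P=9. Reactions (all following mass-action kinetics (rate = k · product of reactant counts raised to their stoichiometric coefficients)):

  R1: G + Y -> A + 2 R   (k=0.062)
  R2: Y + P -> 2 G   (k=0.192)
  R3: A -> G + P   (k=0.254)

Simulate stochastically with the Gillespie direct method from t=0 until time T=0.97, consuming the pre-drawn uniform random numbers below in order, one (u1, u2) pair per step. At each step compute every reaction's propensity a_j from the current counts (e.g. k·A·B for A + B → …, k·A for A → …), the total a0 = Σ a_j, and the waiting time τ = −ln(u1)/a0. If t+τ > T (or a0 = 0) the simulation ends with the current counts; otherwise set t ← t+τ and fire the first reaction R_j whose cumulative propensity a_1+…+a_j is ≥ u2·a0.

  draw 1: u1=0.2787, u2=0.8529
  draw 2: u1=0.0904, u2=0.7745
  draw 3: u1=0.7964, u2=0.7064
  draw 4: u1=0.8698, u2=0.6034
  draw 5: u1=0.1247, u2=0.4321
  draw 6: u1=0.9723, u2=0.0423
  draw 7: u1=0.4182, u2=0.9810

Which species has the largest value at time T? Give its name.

Dominant species at T: G

t=0.000: A=9 R=9 G=6 Y=4 P=9
Draw 1: a1=1.488, a2=6.912, a3=2.286, a0=10.686; τ=−ln(0.2787)/10.686=0.120 → t=0.120; u2·a0=0.8529·10.686=9.114; a1+a2=8.400 < 9.114 ≤ a1+…+a3=10.686 → R3 fires; A=8 R=9 G=7 Y=4 P=10
Draw 2: a1=1.736, a2=7.680, a3=2.032, a0=11.448; τ=−ln(0.0904)/11.448=0.210 → t=0.330; u2·a0=0.7745·11.448=8.866; a1=1.736 < 8.866 ≤ a1+a2=9.416 → R2 fires; A=8 R=9 G=9 Y=3 P=9
Draw 3: a1=1.674, a2=5.184, a3=2.032, a0=8.890; τ=−ln(0.7964)/8.890=0.026 → t=0.355; u2·a0=0.7064·8.890=6.280; a1=1.674 < 6.280 ≤ a1+a2=6.858 → R2 fires; A=8 R=9 G=11 Y=2 P=8
Draw 4: a1=1.364, a2=3.072, a3=2.032, a0=6.468; τ=−ln(0.8698)/6.468=0.022 → t=0.377; u2·a0=0.6034·6.468=3.903; a1=1.364 < 3.903 ≤ a1+a2=4.436 → R2 fires; A=8 R=9 G=13 Y=1 P=7
Draw 5: a1=0.806, a2=1.344, a3=2.032, a0=4.182; τ=−ln(0.1247)/4.182=0.498 → t=0.874; u2·a0=0.4321·4.182=1.807; a1=0.806 < 1.807 ≤ a1+a2=2.150 → R2 fires; A=8 R=9 G=15 Y=0 P=6
Draw 6: a1=0.000, a2=0.000, a3=2.032, a0=2.032; τ=−ln(0.9723)/2.032=0.014 → t=0.888; u2·a0=0.0423·2.032=0.086; a1+a2=0.000 < 0.086 ≤ a1+…+a3=2.032 → R3 fires; A=7 R=9 G=16 Y=0 P=7
Draw 7: a1=0.000, a2=0.000, a3=1.778, a0=1.778; τ=−ln(0.4182)/1.778=0.490 → t=1.379 > T=0.97: stop.
At T=0.97: A=7 R=9 G=16 Y=0 P=7; the largest is G.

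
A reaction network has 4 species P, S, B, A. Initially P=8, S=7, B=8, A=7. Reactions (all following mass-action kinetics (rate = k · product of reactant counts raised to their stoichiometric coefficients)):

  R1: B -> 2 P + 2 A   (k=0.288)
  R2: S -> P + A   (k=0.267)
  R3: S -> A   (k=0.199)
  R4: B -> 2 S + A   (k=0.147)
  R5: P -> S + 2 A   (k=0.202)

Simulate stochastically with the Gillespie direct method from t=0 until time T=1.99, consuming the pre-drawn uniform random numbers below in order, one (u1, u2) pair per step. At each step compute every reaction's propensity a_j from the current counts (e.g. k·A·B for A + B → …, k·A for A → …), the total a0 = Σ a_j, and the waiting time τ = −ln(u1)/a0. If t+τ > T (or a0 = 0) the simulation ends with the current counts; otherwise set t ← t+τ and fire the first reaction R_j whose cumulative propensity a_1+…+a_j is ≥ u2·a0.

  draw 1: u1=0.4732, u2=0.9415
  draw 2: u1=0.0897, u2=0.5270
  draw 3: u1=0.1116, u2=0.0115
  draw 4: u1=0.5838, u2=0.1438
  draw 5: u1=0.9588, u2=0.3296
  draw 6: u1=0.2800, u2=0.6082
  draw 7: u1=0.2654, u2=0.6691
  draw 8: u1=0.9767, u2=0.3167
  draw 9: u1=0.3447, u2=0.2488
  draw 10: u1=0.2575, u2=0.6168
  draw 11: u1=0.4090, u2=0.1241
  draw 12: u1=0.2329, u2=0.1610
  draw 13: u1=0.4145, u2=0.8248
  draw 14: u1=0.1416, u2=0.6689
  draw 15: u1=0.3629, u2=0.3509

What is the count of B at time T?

B at T = 3

t=0.000: P=8 S=7 B=8 A=7
Draw 1: a1=2.304, a2=1.869, a3=1.393, a4=1.176, a5=1.616, a0=8.358; τ=−ln(0.4732)/8.358=0.090 → t=0.090; u2·a0=0.9415·8.358=7.869; a1+…+a4=6.742 < 7.869 ≤ a1+…+a5=8.358 → R5 fires; P=7 S=8 B=8 A=9
Draw 2: a1=2.304, a2=2.136, a3=1.592, a4=1.176, a5=1.414, a0=8.622; τ=−ln(0.0897)/8.622=0.280 → t=0.369; u2·a0=0.5270·8.622=4.544; a1+a2=4.440 < 4.544 ≤ a1+…+a3=6.032 → R3 fires; P=7 S=7 B=8 A=10
Draw 3: a1=2.304, a2=1.869, a3=1.393, a4=1.176, a5=1.414, a0=8.156; τ=−ln(0.1116)/8.156=0.269 → t=0.638; u2·a0=0.0115·8.156=0.094 ≤ a1=2.304 → R1 fires; P=9 S=7 B=7 A=12
Draw 4: a1=2.016, a2=1.869, a3=1.393, a4=1.029, a5=1.818, a0=8.125; τ=−ln(0.5838)/8.125=0.066 → t=0.704; u2·a0=0.1438·8.125=1.168 ≤ a1=2.016 → R1 fires; P=11 S=7 B=6 A=14
Draw 5: a1=1.728, a2=1.869, a3=1.393, a4=0.882, a5=2.222, a0=8.094; τ=−ln(0.9588)/8.094=0.005 → t=0.709; u2·a0=0.3296·8.094=2.668; a1=1.728 < 2.668 ≤ a1+a2=3.597 → R2 fires; P=12 S=6 B=6 A=15
Draw 6: a1=1.728, a2=1.602, a3=1.194, a4=0.882, a5=2.424, a0=7.830; τ=−ln(0.2800)/7.830=0.163 → t=0.872; u2·a0=0.6082·7.830=4.762; a1+…+a3=4.524 < 4.762 ≤ a1+…+a4=5.406 → R4 fires; P=12 S=8 B=5 A=16
Draw 7: a1=1.440, a2=2.136, a3=1.592, a4=0.735, a5=2.424, a0=8.327; τ=−ln(0.2654)/8.327=0.159 → t=1.031; u2·a0=0.6691·8.327=5.572; a1+…+a3=5.168 < 5.572 ≤ a1+…+a4=5.903 → R4 fires; P=12 S=10 B=4 A=17
Draw 8: a1=1.152, a2=2.670, a3=1.990, a4=0.588, a5=2.424, a0=8.824; τ=−ln(0.9767)/8.824=0.003 → t=1.034; u2·a0=0.3167·8.824=2.795; a1=1.152 < 2.795 ≤ a1+a2=3.822 → R2 fires; P=13 S=9 B=4 A=18
Draw 9: a1=1.152, a2=2.403, a3=1.791, a4=0.588, a5=2.626, a0=8.560; τ=−ln(0.3447)/8.560=0.124 → t=1.158; u2·a0=0.2488·8.560=2.130; a1=1.152 < 2.130 ≤ a1+a2=3.555 → R2 fires; P=14 S=8 B=4 A=19
Draw 10: a1=1.152, a2=2.136, a3=1.592, a4=0.588, a5=2.828, a0=8.296; τ=−ln(0.2575)/8.296=0.164 → t=1.322; u2·a0=0.6168·8.296=5.117; a1+…+a3=4.880 < 5.117 ≤ a1+…+a4=5.468 → R4 fires; P=14 S=10 B=3 A=20
Draw 11: a1=0.864, a2=2.670, a3=1.990, a4=0.441, a5=2.828, a0=8.793; τ=−ln(0.4090)/8.793=0.102 → t=1.424; u2·a0=0.1241·8.793=1.091; a1=0.864 < 1.091 ≤ a1+a2=3.534 → R2 fires; P=15 S=9 B=3 A=21
Draw 12: a1=0.864, a2=2.403, a3=1.791, a4=0.441, a5=3.030, a0=8.529; τ=−ln(0.2329)/8.529=0.171 → t=1.595; u2·a0=0.1610·8.529=1.373; a1=0.864 < 1.373 ≤ a1+a2=3.267 → R2 fires; P=16 S=8 B=3 A=22
Draw 13: a1=0.864, a2=2.136, a3=1.592, a4=0.441, a5=3.232, a0=8.265; τ=−ln(0.4145)/8.265=0.107 → t=1.701; u2·a0=0.8248·8.265=6.817; a1+…+a4=5.033 < 6.817 ≤ a1+…+a5=8.265 → R5 fires; P=15 S=9 B=3 A=24
Draw 14: a1=0.864, a2=2.403, a3=1.791, a4=0.441, a5=3.030, a0=8.529; τ=−ln(0.1416)/8.529=0.229 → t=1.930; u2·a0=0.6689·8.529=5.705; a1+…+a4=5.499 < 5.705 ≤ a1+…+a5=8.529 → R5 fires; P=14 S=10 B=3 A=26
Draw 15: a1=0.864, a2=2.670, a3=1.990, a4=0.441, a5=2.828, a0=8.793; τ=−ln(0.3629)/8.793=0.115 → t=2.046 > T=1.99: stop.
Read off B at T=1.99: 3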